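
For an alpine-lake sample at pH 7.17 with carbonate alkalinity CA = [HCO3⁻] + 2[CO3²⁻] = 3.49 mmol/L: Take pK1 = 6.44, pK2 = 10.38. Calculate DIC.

CA = [HCO3⁻] + 2[CO3²⁻] = (α₁ + 2α₂)·DIC
At pH 7.17: [H⁺]/K1 = 10^-0.73 = 0.18621, K2/[H⁺] = 10^-3.21 = 0.00061660
α₁ = 1/(1 + 0.18621 + 0.00061660) = 1/1.1868 = 0.8426; α₂ = α₁·K2/[H⁺] = 0.0005195
α₁ + 2α₂ = 0.8436
DIC = CA / (α₁ + 2α₂) = 3.49 / 0.8436 = 4.14 mmol/L

DIC = 4.14 mmol/L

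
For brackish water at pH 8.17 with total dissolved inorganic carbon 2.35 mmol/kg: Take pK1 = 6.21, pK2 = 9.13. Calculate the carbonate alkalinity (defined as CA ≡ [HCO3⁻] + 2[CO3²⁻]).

CA = 2.56 mmol/kg

CA = [HCO3⁻] + 2[CO3²⁻] = (α₁ + 2α₂)·DIC
At pH 8.17: [H⁺]/K1 = 10^-1.96 = 0.010965, K2/[H⁺] = 10^-0.96 = 0.10965
α₁ = 1/(1 + 0.010965 + 0.10965) = 1/1.1206 = 0.8924; α₂ = α₁·K2/[H⁺] = 0.09785
α₁ + 2α₂ = 1.0881
CA = 1.0881 × 2.35 = 2.56 mmol/kg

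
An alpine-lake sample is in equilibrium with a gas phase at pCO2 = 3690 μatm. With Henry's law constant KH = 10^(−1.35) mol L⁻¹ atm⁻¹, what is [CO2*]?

KH = 10^(−1.35) = 4.467×10^-2 mol L⁻¹ atm⁻¹
[CO2*] = KH · pCO2 = 4.467×10^-2 × 3690×10^-6 atm = 1.65×10^-4 mol/L

[CO2*] = 165 μmol/L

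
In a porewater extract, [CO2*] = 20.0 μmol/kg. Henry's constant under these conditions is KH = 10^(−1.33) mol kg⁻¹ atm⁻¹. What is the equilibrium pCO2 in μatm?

KH = 10^(−1.33) = 4.677×10^-2 mol kg⁻¹ atm⁻¹
pCO2 = [CO2*]/KH = 20.0×10^-6 / 4.677×10^-2 = 4.28×10^-4 atm = 428 μatm

pCO2 = 428 μatm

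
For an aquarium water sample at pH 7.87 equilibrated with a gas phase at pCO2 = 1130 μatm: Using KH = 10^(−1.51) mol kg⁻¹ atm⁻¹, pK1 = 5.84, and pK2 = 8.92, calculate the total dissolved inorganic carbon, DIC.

[CO2*] = KH · pCO2 = 10^(−1.51) × 1130×10^-6 = 3.492×10^-5 mol/kg
α₀ = 1/(1 + K1/[H⁺] + K1K2/[H⁺]²) = 1/(1 + 10^+2.03 + 10^+0.98) = 0.008496
DIC = [CO2*]/α₀ = 3.492×10^-5 / 0.008496 = 4.11 mmol/kg

DIC = 4.11 mmol/kg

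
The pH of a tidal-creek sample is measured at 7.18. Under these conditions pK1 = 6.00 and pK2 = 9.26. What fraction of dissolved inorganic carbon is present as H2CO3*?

α₀ = 1 / (1 + K1/[H⁺] + K1K2/[H⁺]²) = 1 / (1 + 10^+1.18 + 10^-0.90)
   = 1 / (1 + 15.136 + 0.12589) = 1/16.262 = 0.06149

α₀ = 0.0615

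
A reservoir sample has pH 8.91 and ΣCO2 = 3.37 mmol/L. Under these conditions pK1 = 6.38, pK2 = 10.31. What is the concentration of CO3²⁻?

[CO3²⁻] = 0.129 mmol/L

α₂ = 1 / (1 + [H⁺]/K2 + [H⁺]²/(K1K2)) = 1 / (1 + 10^+1.40 + 10^-1.13)
   = 1 / (1 + 25.119 + 0.074131) = 1/26.193 = 0.03818
[CO3²⁻] = α₂ × DIC = 0.03818 × 3.37 = 0.129 mmol/L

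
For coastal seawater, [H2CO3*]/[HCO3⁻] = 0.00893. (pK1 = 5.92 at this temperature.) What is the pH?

pH = 7.97

From K1 = [H⁺][HCO3⁻]/[H2CO3*]:  pH = pK1 − log₁₀([H2CO3*]/[HCO3⁻])
log₁₀(0.00893) = -2.049
pH = 5.92 − (-2.049) = 7.97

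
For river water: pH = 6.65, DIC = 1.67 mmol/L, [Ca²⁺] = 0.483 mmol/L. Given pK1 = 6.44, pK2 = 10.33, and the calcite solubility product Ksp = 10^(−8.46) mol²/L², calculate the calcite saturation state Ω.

α₂ = 1 / (1 + [H⁺]/K2 + [H⁺]²/(K1K2)) = 1 / (1 + 10^+3.68 + 10^+3.47)
   = 1 / (1 + 4786.3 + 2951.2) = 1/7738.5 = 0.0001292
[CO3²⁻] = α₂ × DIC = 0.0001292 × 1.67 = 0.0002158 mmol/L = 0.2158 μmol/L
Ksp = 10^(−8.46) = 3.467×10^-9
Ω = [Ca²⁺][CO3²⁻]/Ksp = (0.483×10^-3)(2.158×10^-7) / 3.467×10^-9 = 0.0301

Ω = 0.0301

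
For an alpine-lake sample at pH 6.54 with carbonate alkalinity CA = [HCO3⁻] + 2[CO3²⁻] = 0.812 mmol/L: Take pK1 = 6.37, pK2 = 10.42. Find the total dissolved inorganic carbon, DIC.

DIC = 1.36 mmol/L

CA = [HCO3⁻] + 2[CO3²⁻] = (α₁ + 2α₂)·DIC
At pH 6.54: [H⁺]/K1 = 10^-0.17 = 0.67608, K2/[H⁺] = 10^-3.88 = 0.00013183
α₁ = 1/(1 + 0.67608 + 0.00013183) = 1/1.6762 = 0.5966; α₂ = α₁·K2/[H⁺] = 7.864×10^-5
α₁ + 2α₂ = 0.5967
DIC = CA / (α₁ + 2α₂) = 0.812 / 0.5967 = 1.36 mmol/L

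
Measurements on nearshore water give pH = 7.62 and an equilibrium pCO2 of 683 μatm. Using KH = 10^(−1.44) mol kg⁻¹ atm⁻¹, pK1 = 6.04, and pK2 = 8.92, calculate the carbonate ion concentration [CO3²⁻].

[CO2*] = KH · pCO2 = 10^(−1.44) × 683×10^-6 = 2.480×10^-5 mol/kg
α₀ = 1/(1 + K1/[H⁺] + K1K2/[H⁺]²) = 1/(1 + 10^+1.58 + 10^+0.28) = 0.02444
DIC = [CO2*]/α₀ = 2.480×10^-5 / 0.02444 = 1.015 mmol/kg
[CO3²⁻] = α₂·DIC; α₂ = 0.04656, so [CO3²⁻] = 0.04656 × 1.015 = 0.0473 mmol/kg

[CO3²⁻] = 0.0473 mmol/kg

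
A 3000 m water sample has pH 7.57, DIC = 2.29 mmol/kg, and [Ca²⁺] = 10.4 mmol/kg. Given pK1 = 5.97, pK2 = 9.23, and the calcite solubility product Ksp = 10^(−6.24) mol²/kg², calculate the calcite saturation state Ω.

Ω = 0.865

α₂ = 1 / (1 + [H⁺]/K2 + [H⁺]²/(K1K2)) = 1 / (1 + 10^+1.66 + 10^+0.06)
   = 1 / (1 + 45.709 + 1.1482) = 1/47.857 = 0.02090
[CO3²⁻] = α₂ × DIC = 0.02090 × 2.29 = 0.04785 mmol/kg
Ksp = 10^(−6.24) = 5.754×10^-7
Ω = [Ca²⁺][CO3²⁻]/Ksp = (10.4×10^-3)(4.785×10^-5) / 5.754×10^-7 = 0.865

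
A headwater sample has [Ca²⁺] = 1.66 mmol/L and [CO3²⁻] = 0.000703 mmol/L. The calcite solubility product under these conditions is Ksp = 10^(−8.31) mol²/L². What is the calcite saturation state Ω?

Ksp = 10^(−8.31) = 4.898×10^-9
Ω = [Ca²⁺][CO3²⁻]/Ksp = (1.66×10^-3)(0.000703×10^-3) / 4.898×10^-9 = 0.238

Ω = 0.238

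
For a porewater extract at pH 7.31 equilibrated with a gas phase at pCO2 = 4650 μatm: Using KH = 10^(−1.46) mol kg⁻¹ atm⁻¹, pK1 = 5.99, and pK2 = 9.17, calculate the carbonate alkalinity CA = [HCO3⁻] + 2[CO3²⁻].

[CO2*] = KH · pCO2 = 10^(−1.46) × 4650×10^-6 = 1.612×10^-4 mol/kg
α₀ = 1/(1 + K1/[H⁺] + K1K2/[H⁺]²) = 1/(1 + 10^+1.32 + 10^-0.54) = 0.04508
DIC = [CO2*]/α₀ = 1.612×10^-4 / 0.04508 = 3.576 mmol/kg
CA = (α₁ + 2α₂)·DIC = (0.9419 + 2×0.01300) × 3.576 = 3.46 mmol/kg

CA = 3.46 mmol/kg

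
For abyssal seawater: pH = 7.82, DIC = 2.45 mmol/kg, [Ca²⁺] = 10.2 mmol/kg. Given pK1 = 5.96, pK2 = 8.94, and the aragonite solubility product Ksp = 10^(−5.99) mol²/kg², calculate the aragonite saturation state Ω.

Ω = 1.70

α₂ = 1 / (1 + [H⁺]/K2 + [H⁺]²/(K1K2)) = 1 / (1 + 10^+1.12 + 10^-0.74)
   = 1 / (1 + 13.183 + 0.18197) = 1/14.365 = 0.06962
[CO3²⁻] = α₂ × DIC = 0.06962 × 2.45 = 0.1706 mmol/kg
Ksp = 10^(−5.99) = 1.023×10^-6
Ω = [Ca²⁺][CO3²⁻]/Ksp = (10.2×10^-3)(1.706×10^-4) / 1.023×10^-6 = 1.70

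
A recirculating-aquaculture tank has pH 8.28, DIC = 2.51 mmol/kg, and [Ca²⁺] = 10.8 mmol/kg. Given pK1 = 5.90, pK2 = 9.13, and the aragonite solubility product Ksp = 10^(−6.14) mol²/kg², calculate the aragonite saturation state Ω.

α₂ = 1 / (1 + [H⁺]/K2 + [H⁺]²/(K1K2)) = 1 / (1 + 10^+0.85 + 10^-1.53)
   = 1 / (1 + 7.0795 + 0.029512) = 1/8.1090 = 0.1233
[CO3²⁻] = α₂ × DIC = 0.1233 × 2.51 = 0.3095 mmol/kg
Ksp = 10^(−6.14) = 7.244×10^-7
Ω = [Ca²⁺][CO3²⁻]/Ksp = (10.8×10^-3)(3.095×10^-4) / 7.244×10^-7 = 4.61

Ω = 4.61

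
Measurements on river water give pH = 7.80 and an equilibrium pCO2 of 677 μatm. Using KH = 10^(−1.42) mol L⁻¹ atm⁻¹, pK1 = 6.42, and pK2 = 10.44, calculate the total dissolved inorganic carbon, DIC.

[CO2*] = KH · pCO2 = 10^(−1.42) × 677×10^-6 = 2.574×10^-5 mol/L
α₀ = 1/(1 + K1/[H⁺] + K1K2/[H⁺]²) = 1/(1 + 10^+1.38 + 10^-1.26) = 0.03993
DIC = [CO2*]/α₀ = 2.574×10^-5 / 0.03993 = 0.645 mmol/L

DIC = 0.645 mmol/L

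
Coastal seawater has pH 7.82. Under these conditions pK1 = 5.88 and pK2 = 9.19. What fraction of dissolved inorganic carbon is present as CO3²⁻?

α₂ = 1 / (1 + [H⁺]/K2 + [H⁺]²/(K1K2)) = 1 / (1 + 10^+1.37 + 10^-0.57)
   = 1 / (1 + 23.442 + 0.26915) = 1/24.711 = 0.04047

α₂ = 0.0405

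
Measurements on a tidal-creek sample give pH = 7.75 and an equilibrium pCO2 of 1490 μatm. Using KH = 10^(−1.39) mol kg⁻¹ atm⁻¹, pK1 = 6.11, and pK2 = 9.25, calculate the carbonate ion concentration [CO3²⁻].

[CO2*] = KH · pCO2 = 10^(−1.39) × 1490×10^-6 = 6.070×10^-5 mol/kg
α₀ = 1/(1 + K1/[H⁺] + K1K2/[H⁺]²) = 1/(1 + 10^+1.64 + 10^+0.14) = 0.02172
DIC = [CO2*]/α₀ = 6.070×10^-5 / 0.02172 = 2.794 mmol/kg
[CO3²⁻] = α₂·DIC; α₂ = 0.02999, so [CO3²⁻] = 0.02999 × 2.794 = 0.0838 mmol/kg

[CO3²⁻] = 0.0838 mmol/kg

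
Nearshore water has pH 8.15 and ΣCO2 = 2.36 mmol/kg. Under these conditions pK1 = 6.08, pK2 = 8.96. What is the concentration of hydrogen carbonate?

[HCO3⁻] = 2.03 mmol/kg

α₁ = 1 / (1 + [H⁺]/K1 + K2/[H⁺]) = 1 / (1 + 10^-2.07 + 10^-0.81)
   = 1 / (1 + 0.0085114 + 0.15488) = 1/1.1634 = 0.8596
[HCO3⁻] = α₁ × DIC = 0.8596 × 2.36 = 2.03 mmol/kg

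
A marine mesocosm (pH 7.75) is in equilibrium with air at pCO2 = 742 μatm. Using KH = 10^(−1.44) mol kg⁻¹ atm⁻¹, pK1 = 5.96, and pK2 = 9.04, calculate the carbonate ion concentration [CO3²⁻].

[CO3²⁻] = 0.0852 mmol/kg

[CO2*] = KH · pCO2 = 10^(−1.44) × 742×10^-6 = 2.694×10^-5 mol/kg
α₀ = 1/(1 + K1/[H⁺] + K1K2/[H⁺]²) = 1/(1 + 10^+1.79 + 10^+0.50) = 0.01519
DIC = [CO2*]/α₀ = 2.694×10^-5 / 0.01519 = 1.773 mmol/kg
[CO3²⁻] = α₂·DIC; α₂ = 0.04804, so [CO3²⁻] = 0.04804 × 1.773 = 0.0852 mmol/kg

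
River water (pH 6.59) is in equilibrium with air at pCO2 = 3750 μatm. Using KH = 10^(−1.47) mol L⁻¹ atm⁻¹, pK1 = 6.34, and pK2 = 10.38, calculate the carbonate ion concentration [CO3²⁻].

[CO2*] = KH · pCO2 = 10^(−1.47) × 3750×10^-6 = 1.271×10^-4 mol/L
α₀ = 1/(1 + K1/[H⁺] + K1K2/[H⁺]²) = 1/(1 + 10^+0.25 + 10^-3.54) = 0.3599
DIC = [CO2*]/α₀ = 1.271×10^-4 / 0.3599 = 0.3531 mmol/L
[CO3²⁻] = α₂·DIC; α₂ = 0.0001038, so [CO3²⁻] = 0.0001038 × 0.3531 = 3.66×10^-5 mmol/L = 0.0366 μmol/L

[CO3²⁻] = 0.0366 μmol/L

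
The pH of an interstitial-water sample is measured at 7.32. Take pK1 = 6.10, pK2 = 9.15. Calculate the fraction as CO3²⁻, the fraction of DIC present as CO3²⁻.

α₂ = 1 / (1 + [H⁺]/K2 + [H⁺]²/(K1K2)) = 1 / (1 + 10^+1.83 + 10^+0.61)
   = 1 / (1 + 67.608 + 4.0738) = 1/72.682 = 0.01376

α₂ = 0.0138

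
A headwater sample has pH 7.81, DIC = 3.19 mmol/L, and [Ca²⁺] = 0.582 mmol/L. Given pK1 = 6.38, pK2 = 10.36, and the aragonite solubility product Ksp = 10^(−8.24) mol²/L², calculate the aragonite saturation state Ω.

α₂ = 1 / (1 + [H⁺]/K2 + [H⁺]²/(K1K2)) = 1 / (1 + 10^+2.55 + 10^+1.12)
   = 1 / (1 + 354.81 + 13.183) = 1/369.00 = 0.002710
[CO3²⁻] = α₂ × DIC = 0.002710 × 3.19 = 0.008645 mmol/L = 8.645 μmol/L
Ksp = 10^(−8.24) = 5.754×10^-9
Ω = [Ca²⁺][CO3²⁻]/Ksp = (0.582×10^-3)(8.645×10^-6) / 5.754×10^-9 = 0.874

Ω = 0.874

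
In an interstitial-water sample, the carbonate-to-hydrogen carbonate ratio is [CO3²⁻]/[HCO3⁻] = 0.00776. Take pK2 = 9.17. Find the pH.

pH = 7.06

From K2 = [H⁺][CO3²⁻]/[HCO3⁻]:  pH = pK2 + log₁₀([CO3²⁻]/[HCO3⁻])
log₁₀(0.00776) = -2.110
pH = 9.17 + (-2.110) = 7.06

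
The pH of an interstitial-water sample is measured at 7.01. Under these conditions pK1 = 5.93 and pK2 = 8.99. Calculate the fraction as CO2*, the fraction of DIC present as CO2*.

α₀ = 0.0761

α₀ = 1 / (1 + K1/[H⁺] + K1K2/[H⁺]²) = 1 / (1 + 10^+1.08 + 10^-0.90)
   = 1 / (1 + 12.023 + 0.12589) = 1/13.149 = 0.07605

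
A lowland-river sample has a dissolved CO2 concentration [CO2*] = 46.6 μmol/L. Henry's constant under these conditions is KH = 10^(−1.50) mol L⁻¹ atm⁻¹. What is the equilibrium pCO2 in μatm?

KH = 10^(−1.50) = 3.162×10^-2 mol L⁻¹ atm⁻¹
pCO2 = [CO2*]/KH = 46.6×10^-6 / 3.162×10^-2 = 1.47×10^-3 atm = 1470 μatm

pCO2 = 1470 μatm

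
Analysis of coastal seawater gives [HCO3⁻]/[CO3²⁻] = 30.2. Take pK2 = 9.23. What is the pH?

pH = 7.75

From K2 = [H⁺][CO3²⁻]/[HCO3⁻]:  pH = pK2 − log₁₀([HCO3⁻]/[CO3²⁻])
log₁₀(30.2) = +1.480
pH = 9.23 − (+1.480) = 7.75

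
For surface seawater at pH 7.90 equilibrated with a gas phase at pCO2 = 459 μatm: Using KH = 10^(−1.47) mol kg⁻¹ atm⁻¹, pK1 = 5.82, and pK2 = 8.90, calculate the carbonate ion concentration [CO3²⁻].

[CO3²⁻] = 0.187 mmol/kg

[CO2*] = KH · pCO2 = 10^(−1.47) × 459×10^-6 = 1.555×10^-5 mol/kg
α₀ = 1/(1 + K1/[H⁺] + K1K2/[H⁺]²) = 1/(1 + 10^+2.08 + 10^+1.08) = 0.007505
DIC = [CO2*]/α₀ = 1.555×10^-5 / 0.007505 = 2.072 mmol/kg
[CO3²⁻] = α₂·DIC; α₂ = 0.09023, so [CO3²⁻] = 0.09023 × 2.072 = 0.187 mmol/kg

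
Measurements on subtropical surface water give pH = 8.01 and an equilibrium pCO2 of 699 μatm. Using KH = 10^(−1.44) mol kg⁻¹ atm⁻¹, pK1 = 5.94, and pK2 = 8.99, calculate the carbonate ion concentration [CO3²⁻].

[CO2*] = KH · pCO2 = 10^(−1.44) × 699×10^-6 = 2.538×10^-5 mol/kg
α₀ = 1/(1 + K1/[H⁺] + K1K2/[H⁺]²) = 1/(1 + 10^+2.07 + 10^+1.09) = 0.007646
DIC = [CO2*]/α₀ = 2.538×10^-5 / 0.007646 = 3.319 mmol/kg
[CO3²⁻] = α₂·DIC; α₂ = 0.09406, so [CO3²⁻] = 0.09406 × 3.319 = 0.312 mmol/kg

[CO3²⁻] = 0.312 mmol/kg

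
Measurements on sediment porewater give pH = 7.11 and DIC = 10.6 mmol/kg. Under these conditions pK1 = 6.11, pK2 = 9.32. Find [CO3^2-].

α₂ = 1 / (1 + [H⁺]/K2 + [H⁺]²/(K1K2)) = 1 / (1 + 10^+2.21 + 10^+1.21)
   = 1 / (1 + 162.18 + 16.218) = 1/179.40 = 0.005574
[CO3²⁻] = α₂ × DIC = 0.005574 × 10.6 = 0.0591 mmol/kg

[CO3²⁻] = 0.0591 mmol/kg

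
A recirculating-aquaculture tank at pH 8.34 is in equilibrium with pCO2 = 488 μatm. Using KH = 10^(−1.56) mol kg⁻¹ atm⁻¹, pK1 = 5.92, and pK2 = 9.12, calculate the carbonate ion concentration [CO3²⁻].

[CO3²⁻] = 0.587 mmol/kg

[CO2*] = KH · pCO2 = 10^(−1.56) × 488×10^-6 = 1.344×10^-5 mol/kg
α₀ = 1/(1 + K1/[H⁺] + K1K2/[H⁺]²) = 1/(1 + 10^+2.42 + 10^+1.64) = 0.003250
DIC = [CO2*]/α₀ = 1.344×10^-5 / 0.003250 = 4.135 mmol/kg
[CO3²⁻] = α₂·DIC; α₂ = 0.1419, so [CO3²⁻] = 0.1419 × 4.135 = 0.587 mmol/kg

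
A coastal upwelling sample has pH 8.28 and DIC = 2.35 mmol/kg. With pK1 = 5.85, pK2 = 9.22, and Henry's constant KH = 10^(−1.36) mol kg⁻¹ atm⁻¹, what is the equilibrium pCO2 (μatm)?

α₀ = 1 / (1 + K1/[H⁺] + K1K2/[H⁺]²) = 1 / (1 + 10^+2.43 + 10^+1.49)
   = 1 / (1 + 269.15 + 30.903) = 1/301.06 = 0.003322
[CO2*] = α₀ × DIC = 0.003322 × 2.35 = 0.007806 mmol/kg = 7.806 μmol/kg
pCO2 = [CO2*]/KH = 7.806×10^-6 / 4.365×10^-2 = 179 μatm

pCO2 = 179 μatm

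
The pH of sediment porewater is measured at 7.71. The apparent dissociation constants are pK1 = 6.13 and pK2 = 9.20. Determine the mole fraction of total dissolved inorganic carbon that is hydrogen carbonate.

α₁ = 1 / (1 + [H⁺]/K1 + K2/[H⁺]) = 1 / (1 + 10^-1.58 + 10^-1.49)
   = 1 / (1 + 0.026303 + 0.032359) = 1/1.0587 = 0.9446

α₁ = 0.945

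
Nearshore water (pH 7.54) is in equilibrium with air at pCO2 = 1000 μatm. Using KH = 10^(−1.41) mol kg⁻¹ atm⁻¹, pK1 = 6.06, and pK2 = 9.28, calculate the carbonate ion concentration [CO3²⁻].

[CO3²⁻] = 0.0214 mmol/kg

[CO2*] = KH · pCO2 = 10^(−1.41) × 1000×10^-6 = 3.890×10^-5 mol/kg
α₀ = 1/(1 + K1/[H⁺] + K1K2/[H⁺]²) = 1/(1 + 10^+1.48 + 10^-0.26) = 0.03150
DIC = [CO2*]/α₀ = 3.890×10^-5 / 0.03150 = 1.235 mmol/kg
[CO3²⁻] = α₂·DIC; α₂ = 0.01731, so [CO3²⁻] = 0.01731 × 1.235 = 0.0214 mmol/kg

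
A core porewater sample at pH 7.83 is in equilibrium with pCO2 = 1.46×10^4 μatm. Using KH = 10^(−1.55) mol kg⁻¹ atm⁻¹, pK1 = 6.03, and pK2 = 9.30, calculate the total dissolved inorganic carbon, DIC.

[CO2*] = KH · pCO2 = 10^(−1.55) × 1.46×10^4×10^-6 = 4.115×10^-4 mol/kg
α₀ = 1/(1 + K1/[H⁺] + K1K2/[H⁺]²) = 1/(1 + 10^+1.80 + 10^+0.33) = 0.01510
DIC = [CO2*]/α₀ = 4.115×10^-4 / 0.01510 = 27.3 mmol/kg

DIC = 27.3 mmol/kg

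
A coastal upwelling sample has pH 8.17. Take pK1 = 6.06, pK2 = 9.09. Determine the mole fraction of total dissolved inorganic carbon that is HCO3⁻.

α₁ = 0.887

α₁ = 1 / (1 + [H⁺]/K1 + K2/[H⁺]) = 1 / (1 + 10^-2.11 + 10^-0.92)
   = 1 / (1 + 0.0077625 + 0.12023) = 1/1.1280 = 0.8865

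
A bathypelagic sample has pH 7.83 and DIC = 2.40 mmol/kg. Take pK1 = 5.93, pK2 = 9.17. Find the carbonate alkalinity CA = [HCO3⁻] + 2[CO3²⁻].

CA = [HCO3⁻] + 2[CO3²⁻] = (α₁ + 2α₂)·DIC
At pH 7.83: [H⁺]/K1 = 10^-1.90 = 0.012589, K2/[H⁺] = 10^-1.34 = 0.045709
α₁ = 1/(1 + 0.012589 + 0.045709) = 1/1.0583 = 0.9449; α₂ = α₁·K2/[H⁺] = 0.04319
α₁ + 2α₂ = 1.0313
CA = 1.0313 × 2.40 = 2.48 mmol/kg

CA = 2.48 mmol/kg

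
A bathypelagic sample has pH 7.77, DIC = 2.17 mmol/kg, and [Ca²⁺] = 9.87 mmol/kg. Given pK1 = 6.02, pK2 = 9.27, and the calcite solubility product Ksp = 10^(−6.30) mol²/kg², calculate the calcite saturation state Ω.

Ω = 1.29

α₂ = 1 / (1 + [H⁺]/K2 + [H⁺]²/(K1K2)) = 1 / (1 + 10^+1.50 + 10^-0.25)
   = 1 / (1 + 31.623 + 0.56234) = 1/33.185 = 0.03013
[CO3²⁻] = α₂ × DIC = 0.03013 × 2.17 = 0.06539 mmol/kg
Ksp = 10^(−6.30) = 5.012×10^-7
Ω = [Ca²⁺][CO3²⁻]/Ksp = (9.87×10^-3)(6.539×10^-5) / 5.012×10^-7 = 1.29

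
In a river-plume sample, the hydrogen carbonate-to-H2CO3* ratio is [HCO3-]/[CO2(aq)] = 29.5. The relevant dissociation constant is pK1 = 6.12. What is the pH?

From K1 = [H⁺][HCO3-]/[CO2(aq)]:  pH = pK1 + log₁₀([HCO3-]/[CO2(aq)])
log₁₀(29.5) = +1.470
pH = 6.12 + (+1.470) = 7.59

pH = 7.59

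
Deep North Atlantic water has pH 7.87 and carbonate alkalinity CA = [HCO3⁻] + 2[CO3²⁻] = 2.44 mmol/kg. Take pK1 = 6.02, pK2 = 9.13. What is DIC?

CA = [HCO3⁻] + 2[CO3²⁻] = (α₁ + 2α₂)·DIC
At pH 7.87: [H⁺]/K1 = 10^-1.85 = 0.014125, K2/[H⁺] = 10^-1.26 = 0.054954
α₁ = 1/(1 + 0.014125 + 0.054954) = 1/1.0691 = 0.9354; α₂ = α₁·K2/[H⁺] = 0.05140
α₁ + 2α₂ = 1.0382
DIC = CA / (α₁ + 2α₂) = 2.44 / 1.0382 = 2.35 mmol/kg

DIC = 2.35 mmol/kg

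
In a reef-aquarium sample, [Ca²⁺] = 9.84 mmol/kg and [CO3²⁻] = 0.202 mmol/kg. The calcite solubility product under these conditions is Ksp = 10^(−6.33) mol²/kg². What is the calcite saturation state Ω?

Ω = 4.25

Ksp = 10^(−6.33) = 4.677×10^-7
Ω = [Ca²⁺][CO3²⁻]/Ksp = (9.84×10^-3)(0.202×10^-3) / 4.677×10^-7 = 4.25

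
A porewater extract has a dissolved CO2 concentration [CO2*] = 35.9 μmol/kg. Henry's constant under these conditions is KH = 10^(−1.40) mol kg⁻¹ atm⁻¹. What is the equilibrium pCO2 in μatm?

pCO2 = 902 μatm

KH = 10^(−1.40) = 3.981×10^-2 mol kg⁻¹ atm⁻¹
pCO2 = [CO2*]/KH = 35.9×10^-6 / 3.981×10^-2 = 9.02×10^-4 atm = 902 μatm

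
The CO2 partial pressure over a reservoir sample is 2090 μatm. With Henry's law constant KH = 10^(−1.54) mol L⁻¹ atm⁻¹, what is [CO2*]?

[CO2*] = 60.3 μmol/L

KH = 10^(−1.54) = 2.884×10^-2 mol L⁻¹ atm⁻¹
[CO2*] = KH · pCO2 = 2.884×10^-2 × 2090×10^-6 atm = 6.03×10^-5 mol/L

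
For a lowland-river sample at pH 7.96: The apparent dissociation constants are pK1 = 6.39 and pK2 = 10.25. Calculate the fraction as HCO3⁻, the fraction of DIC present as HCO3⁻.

α₁ = 1 / (1 + [H⁺]/K1 + K2/[H⁺]) = 1 / (1 + 10^-1.57 + 10^-2.29)
   = 1 / (1 + 0.026915 + 0.0051286) = 1/1.0320 = 0.9690

α₁ = 0.969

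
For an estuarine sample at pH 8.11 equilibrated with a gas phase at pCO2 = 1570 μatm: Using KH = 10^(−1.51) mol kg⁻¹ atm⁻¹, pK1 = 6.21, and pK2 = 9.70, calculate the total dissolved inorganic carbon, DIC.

DIC = 4.00 mmol/kg

[CO2*] = KH · pCO2 = 10^(−1.51) × 1570×10^-6 = 4.852×10^-5 mol/kg
α₀ = 1/(1 + K1/[H⁺] + K1K2/[H⁺]²) = 1/(1 + 10^+1.90 + 10^+0.31) = 0.01212
DIC = [CO2*]/α₀ = 4.852×10^-5 / 0.01212 = 4.00 mmol/kg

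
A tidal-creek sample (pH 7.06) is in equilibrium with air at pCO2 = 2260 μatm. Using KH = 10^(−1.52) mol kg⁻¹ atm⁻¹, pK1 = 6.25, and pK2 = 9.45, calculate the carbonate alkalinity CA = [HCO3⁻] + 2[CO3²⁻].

CA = 0.444 mmol/kg

[CO2*] = KH · pCO2 = 10^(−1.52) × 2260×10^-6 = 6.825×10^-5 mol/kg
α₀ = 1/(1 + K1/[H⁺] + K1K2/[H⁺]²) = 1/(1 + 10^+0.81 + 10^-1.58) = 0.1336
DIC = [CO2*]/α₀ = 6.825×10^-5 / 0.1336 = 0.5107 mmol/kg
CA = (α₁ + 2α₂)·DIC = (0.8628 + 2×0.003515) × 0.5107 = 0.444 mmol/kg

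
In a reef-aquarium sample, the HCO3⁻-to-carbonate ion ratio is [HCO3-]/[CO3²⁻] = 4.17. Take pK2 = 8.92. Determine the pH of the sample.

From K2 = [H⁺][CO3²⁻]/[HCO3-]:  pH = pK2 − log₁₀([HCO3-]/[CO3²⁻])
log₁₀(4.17) = +0.620
pH = 8.92 − (+0.620) = 8.30

pH = 8.30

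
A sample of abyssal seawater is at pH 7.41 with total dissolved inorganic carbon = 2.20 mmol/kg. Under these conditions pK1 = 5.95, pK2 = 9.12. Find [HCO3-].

α₁ = 1 / (1 + [H⁺]/K1 + K2/[H⁺]) = 1 / (1 + 10^-1.46 + 10^-1.71)
   = 1 / (1 + 0.034674 + 0.019498) = 1/1.0542 = 0.9486
[HCO3⁻] = α₁ × DIC = 0.9486 × 2.20 = 2.09 mmol/kg

[HCO3⁻] = 2.09 mmol/kg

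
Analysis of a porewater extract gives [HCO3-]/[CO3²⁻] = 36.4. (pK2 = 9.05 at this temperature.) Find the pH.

From K2 = [H⁺][CO3²⁻]/[HCO3-]:  pH = pK2 − log₁₀([HCO3-]/[CO3²⁻])
log₁₀(36.4) = +1.561
pH = 9.05 − (+1.561) = 7.49

pH = 7.49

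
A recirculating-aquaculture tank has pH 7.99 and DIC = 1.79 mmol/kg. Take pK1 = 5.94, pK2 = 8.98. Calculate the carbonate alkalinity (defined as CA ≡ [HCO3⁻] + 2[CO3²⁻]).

CA = [HCO3⁻] + 2[CO3²⁻] = (α₁ + 2α₂)·DIC
At pH 7.99: [H⁺]/K1 = 10^-2.05 = 0.0089125, K2/[H⁺] = 10^-0.99 = 0.10233
α₁ = 1/(1 + 0.0089125 + 0.10233) = 1/1.1112 = 0.8999; α₂ = α₁·K2/[H⁺] = 0.09209
α₁ + 2α₂ = 1.0841
CA = 1.0841 × 1.79 = 1.94 mmol/kg

CA = 1.94 mmol/kg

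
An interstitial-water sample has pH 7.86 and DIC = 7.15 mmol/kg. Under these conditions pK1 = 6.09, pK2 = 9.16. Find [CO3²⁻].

[CO3²⁻] = 0.336 mmol/kg

α₂ = 1 / (1 + [H⁺]/K2 + [H⁺]²/(K1K2)) = 1 / (1 + 10^+1.30 + 10^-0.47)
   = 1 / (1 + 19.953 + 0.33884) = 1/21.291 = 0.04697
[CO3²⁻] = α₂ × DIC = 0.04697 × 7.15 = 0.336 mmol/kg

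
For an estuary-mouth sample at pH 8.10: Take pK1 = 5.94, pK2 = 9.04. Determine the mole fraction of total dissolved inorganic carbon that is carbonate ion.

α₂ = 0.102

α₂ = 1 / (1 + [H⁺]/K2 + [H⁺]²/(K1K2)) = 1 / (1 + 10^+0.94 + 10^-1.22)
   = 1 / (1 + 8.7096 + 0.060256) = 1/9.7699 = 0.1024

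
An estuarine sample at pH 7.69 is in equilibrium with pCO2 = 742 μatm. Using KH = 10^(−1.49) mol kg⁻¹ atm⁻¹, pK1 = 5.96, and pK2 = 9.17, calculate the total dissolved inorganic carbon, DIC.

[CO2*] = KH · pCO2 = 10^(−1.49) × 742×10^-6 = 2.401×10^-5 mol/kg
α₀ = 1/(1 + K1/[H⁺] + K1K2/[H⁺]²) = 1/(1 + 10^+1.73 + 10^+0.25) = 0.01770
DIC = [CO2*]/α₀ = 2.401×10^-5 / 0.01770 = 1.36 mmol/kg

DIC = 1.36 mmol/kg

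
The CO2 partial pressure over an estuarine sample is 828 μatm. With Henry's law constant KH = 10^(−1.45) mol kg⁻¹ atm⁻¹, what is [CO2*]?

[CO2*] = 29.4 μmol/kg

KH = 10^(−1.45) = 3.548×10^-2 mol kg⁻¹ atm⁻¹
[CO2*] = KH · pCO2 = 3.548×10^-2 × 828×10^-6 atm = 2.94×10^-5 mol/kg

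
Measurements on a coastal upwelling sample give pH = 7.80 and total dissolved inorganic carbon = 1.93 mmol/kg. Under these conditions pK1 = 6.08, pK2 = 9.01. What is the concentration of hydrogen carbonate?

[HCO3⁻] = 1.79 mmol/kg

α₁ = 1 / (1 + [H⁺]/K1 + K2/[H⁺]) = 1 / (1 + 10^-1.72 + 10^-1.21)
   = 1 / (1 + 0.019055 + 0.061660) = 1/1.0807 = 0.9253
[HCO3⁻] = α₁ × DIC = 0.9253 × 1.93 = 1.79 mmol/kg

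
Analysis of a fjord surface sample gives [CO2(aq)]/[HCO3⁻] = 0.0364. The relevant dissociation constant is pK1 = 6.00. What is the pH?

pH = 7.44

From K1 = [H⁺][HCO3⁻]/[CO2(aq)]:  pH = pK1 − log₁₀([CO2(aq)]/[HCO3⁻])
log₁₀(0.0364) = -1.439
pH = 6.00 − (-1.439) = 7.44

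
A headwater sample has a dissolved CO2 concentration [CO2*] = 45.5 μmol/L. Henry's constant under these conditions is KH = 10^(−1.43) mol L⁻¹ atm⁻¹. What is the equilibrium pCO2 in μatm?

KH = 10^(−1.43) = 3.715×10^-2 mol L⁻¹ atm⁻¹
pCO2 = [CO2*]/KH = 45.5×10^-6 / 3.715×10^-2 = 1.22×10^-3 atm = 1220 μatm

pCO2 = 1220 μatm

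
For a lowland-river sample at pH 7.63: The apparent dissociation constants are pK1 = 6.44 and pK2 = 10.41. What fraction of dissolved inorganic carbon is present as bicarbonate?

α₁ = 1 / (1 + [H⁺]/K1 + K2/[H⁺]) = 1 / (1 + 10^-1.19 + 10^-2.78)
   = 1 / (1 + 0.064565 + 0.0016596) = 1/1.0662 = 0.9379

α₁ = 0.938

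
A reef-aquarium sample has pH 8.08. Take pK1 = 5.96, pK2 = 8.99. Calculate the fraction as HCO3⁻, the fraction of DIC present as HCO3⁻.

α₁ = 1 / (1 + [H⁺]/K1 + K2/[H⁺]) = 1 / (1 + 10^-2.12 + 10^-0.91)
   = 1 / (1 + 0.0075858 + 0.12303) = 1/1.1306 = 0.8845

α₁ = 0.884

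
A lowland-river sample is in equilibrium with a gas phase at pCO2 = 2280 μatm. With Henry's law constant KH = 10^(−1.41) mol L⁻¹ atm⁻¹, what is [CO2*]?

KH = 10^(−1.41) = 3.890×10^-2 mol L⁻¹ atm⁻¹
[CO2*] = KH · pCO2 = 3.890×10^-2 × 2280×10^-6 atm = 8.87×10^-5 mol/L

[CO2*] = 88.7 μmol/L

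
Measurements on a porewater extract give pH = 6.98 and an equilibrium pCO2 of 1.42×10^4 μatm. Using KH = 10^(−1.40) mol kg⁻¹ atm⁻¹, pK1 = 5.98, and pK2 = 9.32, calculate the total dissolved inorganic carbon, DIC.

[CO2*] = KH · pCO2 = 10^(−1.40) × 1.42×10^4×10^-6 = 5.653×10^-4 mol/kg
α₀ = 1/(1 + K1/[H⁺] + K1K2/[H⁺]²) = 1/(1 + 10^+1.00 + 10^-1.34) = 0.09053
DIC = [CO2*]/α₀ = 5.653×10^-4 / 0.09053 = 6.24 mmol/kg

DIC = 6.24 mmol/kg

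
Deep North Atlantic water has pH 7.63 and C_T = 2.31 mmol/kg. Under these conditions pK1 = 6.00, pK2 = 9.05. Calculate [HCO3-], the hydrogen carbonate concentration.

[HCO3⁻] = 2.18 mmol/kg

α₁ = 1 / (1 + [H⁺]/K1 + K2/[H⁺]) = 1 / (1 + 10^-1.63 + 10^-1.42)
   = 1 / (1 + 0.023442 + 0.038019) = 1/1.0615 = 0.9421
[HCO3⁻] = α₁ × DIC = 0.9421 × 2.31 = 2.18 mmol/kg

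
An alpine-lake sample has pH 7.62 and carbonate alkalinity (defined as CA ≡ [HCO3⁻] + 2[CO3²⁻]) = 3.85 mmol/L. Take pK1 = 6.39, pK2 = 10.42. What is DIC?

DIC = 4.07 mmol/L

CA = [HCO3⁻] + 2[CO3²⁻] = (α₁ + 2α₂)·DIC
At pH 7.62: [H⁺]/K1 = 10^-1.23 = 0.058884, K2/[H⁺] = 10^-2.80 = 0.0015849
α₁ = 1/(1 + 0.058884 + 0.0015849) = 1/1.0605 = 0.9430; α₂ = α₁·K2/[H⁺] = 0.001495
α₁ + 2α₂ = 0.9460
DIC = CA / (α₁ + 2α₂) = 3.85 / 0.9460 = 4.07 mmol/L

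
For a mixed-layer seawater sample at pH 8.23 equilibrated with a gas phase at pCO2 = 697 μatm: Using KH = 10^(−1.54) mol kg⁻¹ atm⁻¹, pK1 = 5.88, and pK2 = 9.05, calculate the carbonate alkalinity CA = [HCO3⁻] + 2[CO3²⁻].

[CO2*] = KH · pCO2 = 10^(−1.54) × 697×10^-6 = 2.010×10^-5 mol/kg
α₀ = 1/(1 + K1/[H⁺] + K1K2/[H⁺]²) = 1/(1 + 10^+2.35 + 10^+1.53) = 0.003865
DIC = [CO2*]/α₀ = 2.010×10^-5 / 0.003865 = 5.201 mmol/kg
CA = (α₁ + 2α₂)·DIC = (0.8652 + 2×0.1310) × 5.201 = 5.86 mmol/kg

CA = 5.86 mmol/kg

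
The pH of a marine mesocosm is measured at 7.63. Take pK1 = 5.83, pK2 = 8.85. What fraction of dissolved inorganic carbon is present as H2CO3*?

α₀ = 1 / (1 + K1/[H⁺] + K1K2/[H⁺]²) = 1 / (1 + 10^+1.80 + 10^+0.58)
   = 1 / (1 + 63.096 + 3.8019) = 1/67.898 = 0.01473

α₀ = 0.0147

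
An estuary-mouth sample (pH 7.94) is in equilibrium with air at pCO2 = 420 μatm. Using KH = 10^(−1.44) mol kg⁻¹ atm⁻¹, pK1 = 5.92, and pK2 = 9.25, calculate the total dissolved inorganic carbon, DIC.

DIC = 1.69 mmol/kg

[CO2*] = KH · pCO2 = 10^(−1.44) × 420×10^-6 = 1.525×10^-5 mol/kg
α₀ = 1/(1 + K1/[H⁺] + K1K2/[H⁺]²) = 1/(1 + 10^+2.02 + 10^+0.71) = 0.009022
DIC = [CO2*]/α₀ = 1.525×10^-5 / 0.009022 = 1.69 mmol/kg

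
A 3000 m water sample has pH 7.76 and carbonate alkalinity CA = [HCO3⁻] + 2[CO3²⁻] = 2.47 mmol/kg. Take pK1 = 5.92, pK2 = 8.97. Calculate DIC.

DIC = 2.37 mmol/kg

CA = [HCO3⁻] + 2[CO3²⁻] = (α₁ + 2α₂)·DIC
At pH 7.76: [H⁺]/K1 = 10^-1.84 = 0.014454, K2/[H⁺] = 10^-1.21 = 0.061660
α₁ = 1/(1 + 0.014454 + 0.061660) = 1/1.0761 = 0.9293; α₂ = α₁·K2/[H⁺] = 0.05730
α₁ + 2α₂ = 1.0439
DIC = CA / (α₁ + 2α₂) = 2.47 / 1.0439 = 2.37 mmol/kg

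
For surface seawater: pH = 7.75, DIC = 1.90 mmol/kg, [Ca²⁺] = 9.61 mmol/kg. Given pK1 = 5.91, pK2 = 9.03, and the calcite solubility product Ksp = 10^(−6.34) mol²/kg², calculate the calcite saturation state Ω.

α₂ = 1 / (1 + [H⁺]/K2 + [H⁺]²/(K1K2)) = 1 / (1 + 10^+1.28 + 10^-0.56)
   = 1 / (1 + 19.055 + 0.27542) = 1/20.330 = 0.04919
[CO3²⁻] = α₂ × DIC = 0.04919 × 1.90 = 0.09346 mmol/kg
Ksp = 10^(−6.34) = 4.571×10^-7
Ω = [Ca²⁺][CO3²⁻]/Ksp = (9.61×10^-3)(9.346×10^-5) / 4.571×10^-7 = 1.96

Ω = 1.96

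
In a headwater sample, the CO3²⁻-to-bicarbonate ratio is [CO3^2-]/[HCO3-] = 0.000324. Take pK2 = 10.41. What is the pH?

pH = 6.92

From K2 = [H⁺][CO3^2-]/[HCO3-]:  pH = pK2 + log₁₀([CO3^2-]/[HCO3-])
log₁₀(0.000324) = -3.489
pH = 10.41 + (-3.489) = 6.92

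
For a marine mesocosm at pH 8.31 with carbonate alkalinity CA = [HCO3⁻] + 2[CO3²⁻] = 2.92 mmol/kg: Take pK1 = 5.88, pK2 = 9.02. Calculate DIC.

DIC = 2.52 mmol/kg

CA = [HCO3⁻] + 2[CO3²⁻] = (α₁ + 2α₂)·DIC
At pH 8.31: [H⁺]/K1 = 10^-2.43 = 0.0037154, K2/[H⁺] = 10^-0.71 = 0.19498
α₁ = 1/(1 + 0.0037154 + 0.19498) = 1/1.1987 = 0.8342; α₂ = α₁·K2/[H⁺] = 0.1627
α₁ + 2α₂ = 1.1596
DIC = CA / (α₁ + 2α₂) = 2.92 / 1.1596 = 2.52 mmol/kg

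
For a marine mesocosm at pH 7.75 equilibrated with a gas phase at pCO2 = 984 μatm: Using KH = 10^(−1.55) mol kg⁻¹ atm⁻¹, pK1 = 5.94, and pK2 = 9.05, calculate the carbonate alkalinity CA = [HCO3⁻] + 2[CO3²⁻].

[CO2*] = KH · pCO2 = 10^(−1.55) × 984×10^-6 = 2.773×10^-5 mol/kg
α₀ = 1/(1 + K1/[H⁺] + K1K2/[H⁺]²) = 1/(1 + 10^+1.81 + 10^+0.51) = 0.01453
DIC = [CO2*]/α₀ = 2.773×10^-5 / 0.01453 = 1.908 mmol/kg
CA = (α₁ + 2α₂)·DIC = (0.9384 + 2×0.04703) × 1.908 = 1.97 mmol/kg

CA = 1.97 mmol/kg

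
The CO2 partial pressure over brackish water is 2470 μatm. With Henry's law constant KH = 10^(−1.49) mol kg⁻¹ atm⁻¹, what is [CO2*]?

KH = 10^(−1.49) = 3.236×10^-2 mol kg⁻¹ atm⁻¹
[CO2*] = KH · pCO2 = 3.236×10^-2 × 2470×10^-6 atm = 7.99×10^-5 mol/kg

[CO2*] = 79.9 μmol/kg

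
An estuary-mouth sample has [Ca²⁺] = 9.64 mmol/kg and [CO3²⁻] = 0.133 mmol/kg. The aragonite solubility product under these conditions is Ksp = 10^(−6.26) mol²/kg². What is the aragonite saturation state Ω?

Ω = 2.33

Ksp = 10^(−6.26) = 5.495×10^-7
Ω = [Ca²⁺][CO3²⁻]/Ksp = (9.64×10^-3)(0.133×10^-3) / 5.495×10^-7 = 2.33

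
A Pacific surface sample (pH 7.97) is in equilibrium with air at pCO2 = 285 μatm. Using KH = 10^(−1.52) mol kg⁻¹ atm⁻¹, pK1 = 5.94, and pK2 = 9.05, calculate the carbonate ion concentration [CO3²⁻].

[CO3²⁻] = 0.0767 mmol/kg

[CO2*] = KH · pCO2 = 10^(−1.52) × 285×10^-6 = 8.607×10^-6 mol/kg
α₀ = 1/(1 + K1/[H⁺] + K1K2/[H⁺]²) = 1/(1 + 10^+2.03 + 10^+0.95) = 0.008542
DIC = [CO2*]/α₀ = 8.607×10^-6 / 0.008542 = 1.008 mmol/kg
[CO3²⁻] = α₂·DIC; α₂ = 0.07613, so [CO3²⁻] = 0.07613 × 1.008 = 0.0767 mmol/kg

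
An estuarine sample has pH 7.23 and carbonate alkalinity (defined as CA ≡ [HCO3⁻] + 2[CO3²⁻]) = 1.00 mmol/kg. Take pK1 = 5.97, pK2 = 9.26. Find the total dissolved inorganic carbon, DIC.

DIC = 1.04 mmol/kg

CA = [HCO3⁻] + 2[CO3²⁻] = (α₁ + 2α₂)·DIC
At pH 7.23: [H⁺]/K1 = 10^-1.26 = 0.054954, K2/[H⁺] = 10^-2.03 = 0.0093325
α₁ = 1/(1 + 0.054954 + 0.0093325) = 1/1.0643 = 0.9396; α₂ = α₁·K2/[H⁺] = 0.008769
α₁ + 2α₂ = 0.9571
DIC = CA / (α₁ + 2α₂) = 1.00 / 0.9571 = 1.04 mmol/kg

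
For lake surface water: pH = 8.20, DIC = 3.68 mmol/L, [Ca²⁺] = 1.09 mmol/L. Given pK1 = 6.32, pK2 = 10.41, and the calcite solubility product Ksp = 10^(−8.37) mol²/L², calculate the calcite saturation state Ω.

α₂ = 1 / (1 + [H⁺]/K2 + [H⁺]²/(K1K2)) = 1 / (1 + 10^+2.21 + 10^+0.33)
   = 1 / (1 + 162.18 + 2.1380) = 1/165.32 = 0.006049
[CO3²⁻] = α₂ × DIC = 0.006049 × 3.68 = 0.02226 mmol/L
Ksp = 10^(−8.37) = 4.266×10^-9
Ω = [Ca²⁺][CO3²⁻]/Ksp = (1.09×10^-3)(2.226×10^-5) / 4.266×10^-9 = 5.69

Ω = 5.69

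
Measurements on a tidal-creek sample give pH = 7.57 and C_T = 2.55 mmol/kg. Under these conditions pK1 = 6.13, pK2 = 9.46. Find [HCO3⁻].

[HCO3⁻] = 2.43 mmol/kg

α₁ = 1 / (1 + [H⁺]/K1 + K2/[H⁺]) = 1 / (1 + 10^-1.44 + 10^-1.89)
   = 1 / (1 + 0.036308 + 0.012882) = 1/1.0492 = 0.9531
[HCO3⁻] = α₁ × DIC = 0.9531 × 2.55 = 2.43 mmol/kg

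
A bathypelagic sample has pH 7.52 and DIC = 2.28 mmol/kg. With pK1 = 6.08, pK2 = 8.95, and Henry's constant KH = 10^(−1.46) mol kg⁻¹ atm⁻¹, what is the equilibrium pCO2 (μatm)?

pCO2 = 2220 μatm

α₀ = 1 / (1 + K1/[H⁺] + K1K2/[H⁺]²) = 1 / (1 + 10^+1.44 + 10^+0.01)
   = 1 / (1 + 27.542 + 1.0233) = 1/29.566 = 0.03382
[CO2*] = α₀ × DIC = 0.03382 × 2.28 = 0.07712 mmol/kg
pCO2 = [CO2*]/KH = 7.712×10^-5 / 3.467×10^-2 = 2220 μatm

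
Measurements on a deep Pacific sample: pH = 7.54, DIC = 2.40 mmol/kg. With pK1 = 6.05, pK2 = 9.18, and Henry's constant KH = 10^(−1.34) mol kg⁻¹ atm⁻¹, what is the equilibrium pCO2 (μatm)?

pCO2 = 1610 μatm

α₀ = 1 / (1 + K1/[H⁺] + K1K2/[H⁺]²) = 1 / (1 + 10^+1.49 + 10^-0.15)
   = 1 / (1 + 30.903 + 0.70795) = 1/32.611 = 0.03066
[CO2*] = α₀ × DIC = 0.03066 × 2.40 = 0.07360 mmol/kg
pCO2 = [CO2*]/KH = 7.360×10^-5 / 4.571×10^-2 = 1610 μatm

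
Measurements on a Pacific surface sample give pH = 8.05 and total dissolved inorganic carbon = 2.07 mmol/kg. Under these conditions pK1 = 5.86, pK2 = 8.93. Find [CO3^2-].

α₂ = 1 / (1 + [H⁺]/K2 + [H⁺]²/(K1K2)) = 1 / (1 + 10^+0.88 + 10^-1.31)
   = 1 / (1 + 7.5858 + 0.048978) = 1/8.6348 = 0.1158
[CO3²⁻] = α₂ × DIC = 0.1158 × 2.07 = 0.240 mmol/kg

[CO3²⁻] = 0.240 mmol/kg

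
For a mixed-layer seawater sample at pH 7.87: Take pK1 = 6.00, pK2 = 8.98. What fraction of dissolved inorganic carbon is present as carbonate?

α₂ = 1 / (1 + [H⁺]/K2 + [H⁺]²/(K1K2)) = 1 / (1 + 10^+1.11 + 10^-0.76)
   = 1 / (1 + 12.882 + 0.17378) = 1/14.056 = 0.07114

α₂ = 0.0711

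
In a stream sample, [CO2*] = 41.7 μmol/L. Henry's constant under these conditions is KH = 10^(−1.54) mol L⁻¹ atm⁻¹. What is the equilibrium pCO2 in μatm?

KH = 10^(−1.54) = 2.884×10^-2 mol L⁻¹ atm⁻¹
pCO2 = [CO2*]/KH = 41.7×10^-6 / 2.884×10^-2 = 1.45×10^-3 atm = 1450 μatm

pCO2 = 1450 μatm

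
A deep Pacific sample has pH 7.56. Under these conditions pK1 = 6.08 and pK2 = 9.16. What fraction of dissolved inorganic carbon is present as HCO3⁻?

α₁ = 0.945

α₁ = 1 / (1 + [H⁺]/K1 + K2/[H⁺]) = 1 / (1 + 10^-1.48 + 10^-1.60)
   = 1 / (1 + 0.033113 + 0.025119) = 1/1.0582 = 0.9450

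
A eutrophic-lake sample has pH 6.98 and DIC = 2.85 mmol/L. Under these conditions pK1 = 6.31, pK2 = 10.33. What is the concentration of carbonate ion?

[CO3²⁻] = 1.05 μmol/L

α₂ = 1 / (1 + [H⁺]/K2 + [H⁺]²/(K1K2)) = 1 / (1 + 10^+3.35 + 10^+2.68)
   = 1 / (1 + 2238.7 + 478.63) = 1/2718.4 = 0.0003679
[CO3²⁻] = α₂ × DIC = 0.0003679 × 2.85 = 0.00105 mmol/L = 1.05 μmol/L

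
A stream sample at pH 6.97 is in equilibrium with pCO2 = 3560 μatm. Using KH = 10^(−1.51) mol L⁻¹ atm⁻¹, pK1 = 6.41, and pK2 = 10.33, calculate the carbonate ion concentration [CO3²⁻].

[CO3²⁻] = 0.174 μmol/L

[CO2*] = KH · pCO2 = 10^(−1.51) × 3560×10^-6 = 1.100×10^-4 mol/L
α₀ = 1/(1 + K1/[H⁺] + K1K2/[H⁺]²) = 1/(1 + 10^+0.56 + 10^-2.80) = 0.2159
DIC = [CO2*]/α₀ = 1.100×10^-4 / 0.2159 = 0.5096 mmol/L
[CO3²⁻] = α₂·DIC; α₂ = 0.0003421, so [CO3²⁻] = 0.0003421 × 0.5096 = 0.000174 mmol/L = 0.174 μmol/L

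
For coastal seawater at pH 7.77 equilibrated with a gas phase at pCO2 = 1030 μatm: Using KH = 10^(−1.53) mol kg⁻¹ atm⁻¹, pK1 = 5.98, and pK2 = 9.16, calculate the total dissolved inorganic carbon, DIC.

DIC = 1.98 mmol/kg

[CO2*] = KH · pCO2 = 10^(−1.53) × 1030×10^-6 = 3.040×10^-5 mol/kg
α₀ = 1/(1 + K1/[H⁺] + K1K2/[H⁺]²) = 1/(1 + 10^+1.79 + 10^+0.40) = 0.01534
DIC = [CO2*]/α₀ = 3.040×10^-5 / 0.01534 = 1.98 mmol/kg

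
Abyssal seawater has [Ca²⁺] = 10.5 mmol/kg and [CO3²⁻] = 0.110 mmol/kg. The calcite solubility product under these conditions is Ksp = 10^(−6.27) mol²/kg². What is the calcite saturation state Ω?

Ω = 2.15

Ksp = 10^(−6.27) = 5.370×10^-7
Ω = [Ca²⁺][CO3²⁻]/Ksp = (10.5×10^-3)(0.110×10^-3) / 5.370×10^-7 = 2.15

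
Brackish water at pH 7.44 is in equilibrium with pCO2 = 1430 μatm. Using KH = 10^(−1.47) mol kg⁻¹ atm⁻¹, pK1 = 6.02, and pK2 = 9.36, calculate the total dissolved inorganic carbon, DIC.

[CO2*] = KH · pCO2 = 10^(−1.47) × 1430×10^-6 = 4.845×10^-5 mol/kg
α₀ = 1/(1 + K1/[H⁺] + K1K2/[H⁺]²) = 1/(1 + 10^+1.42 + 10^-0.50) = 0.03621
DIC = [CO2*]/α₀ = 4.845×10^-5 / 0.03621 = 1.34 mmol/kg

DIC = 1.34 mmol/kg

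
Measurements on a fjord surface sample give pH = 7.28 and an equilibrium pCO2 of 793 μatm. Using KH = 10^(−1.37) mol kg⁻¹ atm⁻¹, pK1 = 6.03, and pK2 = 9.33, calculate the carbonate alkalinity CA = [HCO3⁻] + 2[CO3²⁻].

[CO2*] = KH · pCO2 = 10^(−1.37) × 793×10^-6 = 3.383×10^-5 mol/kg
α₀ = 1/(1 + K1/[H⁺] + K1K2/[H⁺]²) = 1/(1 + 10^+1.25 + 10^-0.80) = 0.05279
DIC = [CO2*]/α₀ = 3.383×10^-5 / 0.05279 = 0.6407 mmol/kg
CA = (α₁ + 2α₂)·DIC = (0.9388 + 2×0.008367) × 0.6407 = 0.612 mmol/kg

CA = 0.612 mmol/kg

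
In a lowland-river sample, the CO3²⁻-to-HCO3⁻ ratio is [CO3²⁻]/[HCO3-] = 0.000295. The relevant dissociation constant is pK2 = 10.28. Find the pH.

From K2 = [H⁺][CO3²⁻]/[HCO3-]:  pH = pK2 + log₁₀([CO3²⁻]/[HCO3-])
log₁₀(0.000295) = -3.530
pH = 10.28 + (-3.530) = 6.75

pH = 6.75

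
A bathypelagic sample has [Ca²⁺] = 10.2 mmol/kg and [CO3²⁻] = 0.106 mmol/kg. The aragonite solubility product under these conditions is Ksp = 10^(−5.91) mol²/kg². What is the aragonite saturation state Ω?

Ω = 0.879

Ksp = 10^(−5.91) = 1.230×10^-6
Ω = [Ca²⁺][CO3²⁻]/Ksp = (10.2×10^-3)(0.106×10^-3) / 1.230×10^-6 = 0.879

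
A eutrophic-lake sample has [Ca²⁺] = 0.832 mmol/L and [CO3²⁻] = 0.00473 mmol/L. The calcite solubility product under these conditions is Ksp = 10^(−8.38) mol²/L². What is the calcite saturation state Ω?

Ksp = 10^(−8.38) = 4.169×10^-9
Ω = [Ca²⁺][CO3²⁻]/Ksp = (0.832×10^-3)(0.00473×10^-3) / 4.169×10^-9 = 0.944

Ω = 0.944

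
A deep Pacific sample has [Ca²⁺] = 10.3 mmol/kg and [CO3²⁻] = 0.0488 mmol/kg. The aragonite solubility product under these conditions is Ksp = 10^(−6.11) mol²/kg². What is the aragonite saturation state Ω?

Ksp = 10^(−6.11) = 7.762×10^-7
Ω = [Ca²⁺][CO3²⁻]/Ksp = (10.3×10^-3)(0.0488×10^-3) / 7.762×10^-7 = 0.648

Ω = 0.648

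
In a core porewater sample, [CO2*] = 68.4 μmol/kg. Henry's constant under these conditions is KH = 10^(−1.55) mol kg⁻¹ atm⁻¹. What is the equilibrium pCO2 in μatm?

pCO2 = 2430 μatm

KH = 10^(−1.55) = 2.818×10^-2 mol kg⁻¹ atm⁻¹
pCO2 = [CO2*]/KH = 68.4×10^-6 / 2.818×10^-2 = 2.43×10^-3 atm = 2430 μatm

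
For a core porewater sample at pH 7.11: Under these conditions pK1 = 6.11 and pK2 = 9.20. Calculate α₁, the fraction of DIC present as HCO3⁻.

α₁ = 1 / (1 + [H⁺]/K1 + K2/[H⁺]) = 1 / (1 + 10^-1.00 + 10^-2.09)
   = 1 / (1 + 0.10000 + 0.0081283) = 1/1.1081 = 0.9024

α₁ = 0.902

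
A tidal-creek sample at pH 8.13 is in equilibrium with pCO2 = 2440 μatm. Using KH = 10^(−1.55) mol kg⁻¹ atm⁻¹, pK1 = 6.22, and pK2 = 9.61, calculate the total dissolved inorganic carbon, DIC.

[CO2*] = KH · pCO2 = 10^(−1.55) × 2440×10^-6 = 6.877×10^-5 mol/kg
α₀ = 1/(1 + K1/[H⁺] + K1K2/[H⁺]²) = 1/(1 + 10^+1.91 + 10^+0.43) = 0.01177
DIC = [CO2*]/α₀ = 6.877×10^-5 / 0.01177 = 5.84 mmol/kg

DIC = 5.84 mmol/kg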